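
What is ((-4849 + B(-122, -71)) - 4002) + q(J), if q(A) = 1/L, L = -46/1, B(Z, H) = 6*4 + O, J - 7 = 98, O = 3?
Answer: -405905/46 ≈ -8824.0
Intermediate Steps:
J = 105 (J = 7 + 98 = 105)
B(Z, H) = 27 (B(Z, H) = 6*4 + 3 = 24 + 3 = 27)
L = -46 (L = -46*1 = -46)
q(A) = -1/46 (q(A) = 1/(-46) = -1/46)
((-4849 + B(-122, -71)) - 4002) + q(J) = ((-4849 + 27) - 4002) - 1/46 = (-4822 - 4002) - 1/46 = -8824 - 1/46 = -405905/46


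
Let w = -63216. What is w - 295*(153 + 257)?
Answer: -184166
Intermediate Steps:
w - 295*(153 + 257) = -63216 - 295*(153 + 257) = -63216 - 295*410 = -63216 - 120950 = -184166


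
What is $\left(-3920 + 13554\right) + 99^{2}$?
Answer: $19435$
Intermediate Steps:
$\left(-3920 + 13554\right) + 99^{2} = 9634 + 9801 = 19435$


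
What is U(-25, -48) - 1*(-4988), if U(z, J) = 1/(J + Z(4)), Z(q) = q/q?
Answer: 234435/47 ≈ 4988.0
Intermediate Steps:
Z(q) = 1
U(z, J) = 1/(1 + J) (U(z, J) = 1/(J + 1) = 1/(1 + J))
U(-25, -48) - 1*(-4988) = 1/(1 - 48) - 1*(-4988) = 1/(-47) + 4988 = -1/47 + 4988 = 234435/47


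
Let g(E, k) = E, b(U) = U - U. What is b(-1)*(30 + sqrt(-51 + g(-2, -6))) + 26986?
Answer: 26986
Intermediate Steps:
b(U) = 0
b(-1)*(30 + sqrt(-51 + g(-2, -6))) + 26986 = 0*(30 + sqrt(-51 - 2)) + 26986 = 0*(30 + sqrt(-53)) + 26986 = 0*(30 + I*sqrt(53)) + 26986 = 0 + 26986 = 26986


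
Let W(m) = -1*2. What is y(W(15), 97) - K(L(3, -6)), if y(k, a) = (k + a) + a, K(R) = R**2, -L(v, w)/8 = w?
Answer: -2112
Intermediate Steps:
L(v, w) = -8*w
W(m) = -2
y(k, a) = k + 2*a (y(k, a) = (a + k) + a = k + 2*a)
y(W(15), 97) - K(L(3, -6)) = (-2 + 2*97) - (-8*(-6))**2 = (-2 + 194) - 1*48**2 = 192 - 1*2304 = 192 - 2304 = -2112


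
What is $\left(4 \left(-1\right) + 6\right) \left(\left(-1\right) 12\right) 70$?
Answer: $-1680$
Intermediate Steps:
$\left(4 \left(-1\right) + 6\right) \left(\left(-1\right) 12\right) 70 = \left(-4 + 6\right) \left(-12\right) 70 = 2 \left(-12\right) 70 = \left(-24\right) 70 = -1680$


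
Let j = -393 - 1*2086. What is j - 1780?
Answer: -4259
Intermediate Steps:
j = -2479 (j = -393 - 2086 = -2479)
j - 1780 = -2479 - 1780 = -4259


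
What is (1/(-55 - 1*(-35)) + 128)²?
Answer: 6548481/400 ≈ 16371.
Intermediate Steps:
(1/(-55 - 1*(-35)) + 128)² = (1/(-55 + 35) + 128)² = (1/(-20) + 128)² = (-1/20 + 128)² = (2559/20)² = 6548481/400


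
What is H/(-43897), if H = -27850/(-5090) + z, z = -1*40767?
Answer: 20747618/22343573 ≈ 0.92857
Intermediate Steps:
z = -40767
H = -20747618/509 (H = -27850/(-5090) - 40767 = -27850*(-1/5090) - 40767 = 2785/509 - 40767 = -20747618/509 ≈ -40762.)
H/(-43897) = -20747618/509/(-43897) = -20747618/509*(-1/43897) = 20747618/22343573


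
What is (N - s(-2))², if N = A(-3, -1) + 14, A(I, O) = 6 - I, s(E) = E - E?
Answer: 529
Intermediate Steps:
s(E) = 0
N = 23 (N = (6 - 1*(-3)) + 14 = (6 + 3) + 14 = 9 + 14 = 23)
(N - s(-2))² = (23 - 1*0)² = (23 + 0)² = 23² = 529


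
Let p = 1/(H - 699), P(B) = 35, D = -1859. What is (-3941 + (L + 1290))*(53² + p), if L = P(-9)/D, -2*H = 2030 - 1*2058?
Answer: -862068153456/115765 ≈ -7.4467e+6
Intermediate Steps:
H = 14 (H = -(2030 - 1*2058)/2 = -(2030 - 2058)/2 = -½*(-28) = 14)
L = -35/1859 (L = 35/(-1859) = 35*(-1/1859) = -35/1859 ≈ -0.018827)
p = -1/685 (p = 1/(14 - 699) = 1/(-685) = -1/685 ≈ -0.0014599)
(-3941 + (L + 1290))*(53² + p) = (-3941 + (-35/1859 + 1290))*(53² - 1/685) = (-3941 + 2398075/1859)*(2809 - 1/685) = -4928244/1859*1924164/685 = -862068153456/115765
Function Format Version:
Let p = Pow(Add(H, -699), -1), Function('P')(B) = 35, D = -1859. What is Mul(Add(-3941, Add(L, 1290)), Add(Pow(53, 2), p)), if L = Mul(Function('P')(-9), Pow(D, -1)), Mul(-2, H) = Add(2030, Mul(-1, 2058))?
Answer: Rational(-862068153456, 115765) ≈ -7.4467e+6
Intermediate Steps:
H = 14 (H = Mul(Rational(-1, 2), Add(2030, Mul(-1, 2058))) = Mul(Rational(-1, 2), Add(2030, -2058)) = Mul(Rational(-1, 2), -28) = 14)
L = Rational(-35, 1859) (L = Mul(35, Pow(-1859, -1)) = Mul(35, Rational(-1, 1859)) = Rational(-35, 1859) ≈ -0.018827)
p = Rational(-1, 685) (p = Pow(Add(14, -699), -1) = Pow(-685, -1) = Rational(-1, 685) ≈ -0.0014599)
Mul(Add(-3941, Add(L, 1290)), Add(Pow(53, 2), p)) = Mul(Add(-3941, Add(Rational(-35, 1859), 1290)), Add(Pow(53, 2), Rational(-1, 685))) = Mul(Add(-3941, Rational(2398075, 1859)), Add(2809, Rational(-1, 685))) = Mul(Rational(-4928244, 1859), Rational(1924164, 685)) = Rational(-862068153456, 115765)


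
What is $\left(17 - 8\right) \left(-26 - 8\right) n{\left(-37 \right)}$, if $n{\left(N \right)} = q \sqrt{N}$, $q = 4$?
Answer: $- 1224 i \sqrt{37} \approx - 7445.3 i$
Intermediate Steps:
$n{\left(N \right)} = 4 \sqrt{N}$
$\left(17 - 8\right) \left(-26 - 8\right) n{\left(-37 \right)} = \left(17 - 8\right) \left(-26 - 8\right) 4 \sqrt{-37} = 9 \left(-34\right) 4 i \sqrt{37} = - 306 \cdot 4 i \sqrt{37} = - 1224 i \sqrt{37}$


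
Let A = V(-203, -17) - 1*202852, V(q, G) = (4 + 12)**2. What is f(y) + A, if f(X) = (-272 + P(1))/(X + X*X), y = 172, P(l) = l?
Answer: -6028446847/29756 ≈ -2.0260e+5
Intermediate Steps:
V(q, G) = 256 (V(q, G) = 16**2 = 256)
A = -202596 (A = 256 - 1*202852 = 256 - 202852 = -202596)
f(X) = -271/(X + X**2) (f(X) = (-272 + 1)/(X + X*X) = -271/(X + X**2))
f(y) + A = -271/(172*(1 + 172)) - 202596 = -271*1/172/173 - 202596 = -271*1/172*1/173 - 202596 = -271/29756 - 202596 = -6028446847/29756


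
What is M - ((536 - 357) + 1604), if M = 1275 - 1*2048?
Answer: -2556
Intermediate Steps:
M = -773 (M = 1275 - 2048 = -773)
M - ((536 - 357) + 1604) = -773 - ((536 - 357) + 1604) = -773 - (179 + 1604) = -773 - 1*1783 = -773 - 1783 = -2556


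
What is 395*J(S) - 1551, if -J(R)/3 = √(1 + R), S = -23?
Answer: -1551 - 1185*I*√22 ≈ -1551.0 - 5558.1*I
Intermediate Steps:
J(R) = -3*√(1 + R)
395*J(S) - 1551 = 395*(-3*√(1 - 23)) - 1551 = 395*(-3*I*√22) - 1551 = -1185*I*√22 - 1551 = -1551 - 1185*I*√22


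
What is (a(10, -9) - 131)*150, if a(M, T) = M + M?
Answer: -16650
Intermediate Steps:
a(M, T) = 2*M
(a(10, -9) - 131)*150 = (2*10 - 131)*150 = (20 - 131)*150 = -111*150 = -16650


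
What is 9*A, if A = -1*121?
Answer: -1089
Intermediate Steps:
A = -121
9*A = 9*(-121) = -1089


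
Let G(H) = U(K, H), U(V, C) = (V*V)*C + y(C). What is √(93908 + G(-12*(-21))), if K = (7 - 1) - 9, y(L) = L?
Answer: 2*√24107 ≈ 310.53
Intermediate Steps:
K = -3 (K = 6 - 9 = -3)
U(V, C) = C + C*V² (U(V, C) = (V*V)*C + C = V²*C + C = C*V² + C = C + C*V²)
G(H) = 10*H (G(H) = H*(1 + (-3)²) = H*(1 + 9) = H*10 = 10*H)
√(93908 + G(-12*(-21))) = √(93908 + 10*(-12*(-21))) = √(93908 + 10*252) = √(93908 + 2520) = √96428 = 2*√24107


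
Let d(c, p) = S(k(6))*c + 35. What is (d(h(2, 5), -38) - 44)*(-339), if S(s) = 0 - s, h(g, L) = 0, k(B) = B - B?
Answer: 3051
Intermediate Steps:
k(B) = 0
S(s) = -s
d(c, p) = 35 (d(c, p) = (-1*0)*c + 35 = 0*c + 35 = 0 + 35 = 35)
(d(h(2, 5), -38) - 44)*(-339) = (35 - 44)*(-339) = -9*(-339) = 3051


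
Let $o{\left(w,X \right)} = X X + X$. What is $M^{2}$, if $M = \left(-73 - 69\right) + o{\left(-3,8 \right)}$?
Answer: $4900$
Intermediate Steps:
$o{\left(w,X \right)} = X + X^{2}$ ($o{\left(w,X \right)} = X^{2} + X = X + X^{2}$)
$M = -70$ ($M = \left(-73 - 69\right) + 8 \left(1 + 8\right) = -142 + 8 \cdot 9 = -142 + 72 = -70$)
$M^{2} = \left(-70\right)^{2} = 4900$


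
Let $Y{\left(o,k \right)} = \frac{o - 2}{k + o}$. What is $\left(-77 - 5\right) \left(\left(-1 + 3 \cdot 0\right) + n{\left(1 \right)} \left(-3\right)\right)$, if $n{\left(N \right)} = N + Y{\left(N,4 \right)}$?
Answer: $\frac{1394}{5} \approx 278.8$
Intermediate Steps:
$Y{\left(o,k \right)} = \frac{-2 + o}{k + o}$
$n{\left(N \right)} = N + \frac{-2 + N}{4 + N}$
$\left(-77 - 5\right) \left(\left(-1 + 3 \cdot 0\right) + n{\left(1 \right)} \left(-3\right)\right) = \left(-77 - 5\right) \left(\left(-1 + 3 \cdot 0\right) + \frac{-2 + 1 + 1 \left(4 + 1\right)}{4 + 1} \left(-3\right)\right) = \left(-77 - 5\right) \left(\left(-1 + 0\right) + \frac{-2 + 1 + 1 \cdot 5}{5} \left(-3\right)\right) = - 82 \left(-1 + \frac{-2 + 1 + 5}{5} \left(-3\right)\right) = - 82 \left(-1 + \frac{1}{5} \cdot 4 \left(-3\right)\right) = - 82 \left(-1 + \frac{4}{5} \left(-3\right)\right) = - 82 \left(-1 - \frac{12}{5}\right) = \left(-82\right) \left(- \frac{17}{5}\right) = \frac{1394}{5}$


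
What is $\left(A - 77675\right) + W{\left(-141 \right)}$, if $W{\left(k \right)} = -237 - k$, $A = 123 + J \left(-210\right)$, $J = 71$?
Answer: $-92558$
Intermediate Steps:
$A = -14787$ ($A = 123 + 71 \left(-210\right) = 123 - 14910 = -14787$)
$\left(A - 77675\right) + W{\left(-141 \right)} = \left(-14787 - 77675\right) - 96 = -92462 + \left(-237 + 141\right) = -92462 - 96 = -92558$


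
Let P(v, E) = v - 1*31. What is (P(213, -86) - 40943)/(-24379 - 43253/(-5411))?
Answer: 10502751/6279596 ≈ 1.6725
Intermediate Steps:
P(v, E) = -31 + v (P(v, E) = v - 31 = -31 + v)
(P(213, -86) - 40943)/(-24379 - 43253/(-5411)) = ((-31 + 213) - 40943)/(-24379 - 43253/(-5411)) = (182 - 40943)/(-24379 - 43253*(-1/5411)) = -40761/(-24379 + 6179/773) = -40761/(-18838788/773) = -40761*(-773/18838788) = 10502751/6279596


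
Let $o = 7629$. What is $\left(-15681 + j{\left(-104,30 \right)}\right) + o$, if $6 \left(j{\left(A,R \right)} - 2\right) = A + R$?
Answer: $- \frac{24187}{3} \approx -8062.3$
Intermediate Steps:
$j{\left(A,R \right)} = 2 + \frac{A}{6} + \frac{R}{6}$ ($j{\left(A,R \right)} = 2 + \frac{A + R}{6} = 2 + \left(\frac{A}{6} + \frac{R}{6}\right) = 2 + \frac{A}{6} + \frac{R}{6}$)
$\left(-15681 + j{\left(-104,30 \right)}\right) + o = \left(-15681 + \left(2 + \frac{1}{6} \left(-104\right) + \frac{1}{6} \cdot 30\right)\right) + 7629 = \left(-15681 + \left(2 - \frac{52}{3} + 5\right)\right) + 7629 = \left(-15681 - \frac{31}{3}\right) + 7629 = - \frac{47074}{3} + 7629 = - \frac{24187}{3}$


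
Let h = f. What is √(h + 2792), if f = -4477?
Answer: I*√1685 ≈ 41.049*I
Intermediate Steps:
h = -4477
√(h + 2792) = √(-4477 + 2792) = √(-1685) = I*√1685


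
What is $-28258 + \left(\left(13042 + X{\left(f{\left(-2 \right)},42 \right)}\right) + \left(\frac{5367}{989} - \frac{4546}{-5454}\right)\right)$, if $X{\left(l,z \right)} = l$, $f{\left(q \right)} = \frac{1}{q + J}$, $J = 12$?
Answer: $- \frac{410204441417}{26970030} \approx -15210.0$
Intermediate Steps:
$f{\left(q \right)} = \frac{1}{12 + q}$ ($f{\left(q \right)} = \frac{1}{q + 12} = \frac{1}{12 + q}$)
$-28258 + \left(\left(13042 + X{\left(f{\left(-2 \right)},42 \right)}\right) + \left(\frac{5367}{989} - \frac{4546}{-5454}\right)\right) = -28258 + \left(\left(13042 + \frac{1}{12 - 2}\right) + \left(\frac{5367}{989} - \frac{4546}{-5454}\right)\right) = -28258 + \left(\left(13042 + \frac{1}{10}\right) + \left(5367 \cdot \frac{1}{989} - - \frac{2273}{2727}\right)\right) = -28258 + \left(\left(13042 + \frac{1}{10}\right) + \left(\frac{5367}{989} + \frac{2273}{2727}\right)\right) = -28258 + \left(\frac{130421}{10} + \frac{16883806}{2697003}\right) = -28258 + \frac{351914666323}{26970030} = - \frac{410204441417}{26970030}$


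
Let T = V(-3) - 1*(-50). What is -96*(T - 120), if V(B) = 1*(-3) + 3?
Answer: 6720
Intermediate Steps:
V(B) = 0 (V(B) = -3 + 3 = 0)
T = 50 (T = 0 - 1*(-50) = 0 + 50 = 50)
-96*(T - 120) = -96*(50 - 120) = -96*(-70) = 6720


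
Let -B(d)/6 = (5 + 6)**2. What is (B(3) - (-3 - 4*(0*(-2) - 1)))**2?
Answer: 528529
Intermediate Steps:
B(d) = -726 (B(d) = -6*(5 + 6)**2 = -6*11**2 = -6*121 = -726)
(B(3) - (-3 - 4*(0*(-2) - 1)))**2 = (-726 - (-3 - 4*(0*(-2) - 1)))**2 = (-726 - (-3 - 4*(0 - 1)))**2 = (-726 - (-3 - 4*(-1)))**2 = (-726 - (-3 + 4))**2 = (-726 - 1*1)**2 = (-726 - 1)**2 = (-727)**2 = 528529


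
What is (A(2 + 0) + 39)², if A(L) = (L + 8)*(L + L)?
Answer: 6241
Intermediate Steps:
A(L) = 2*L*(8 + L) (A(L) = (8 + L)*(2*L) = 2*L*(8 + L))
(A(2 + 0) + 39)² = (2*(2 + 0)*(8 + (2 + 0)) + 39)² = (2*2*(8 + 2) + 39)² = (2*2*10 + 39)² = (40 + 39)² = 79² = 6241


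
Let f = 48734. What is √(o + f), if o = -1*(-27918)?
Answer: 2*√19163 ≈ 276.86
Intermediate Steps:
o = 27918
√(o + f) = √(27918 + 48734) = √76652 = 2*√19163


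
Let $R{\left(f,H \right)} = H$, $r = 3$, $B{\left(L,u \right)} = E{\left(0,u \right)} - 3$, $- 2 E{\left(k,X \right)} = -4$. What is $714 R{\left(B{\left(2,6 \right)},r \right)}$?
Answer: $2142$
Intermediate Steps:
$E{\left(k,X \right)} = 2$ ($E{\left(k,X \right)} = \left(- \frac{1}{2}\right) \left(-4\right) = 2$)
$B{\left(L,u \right)} = -1$ ($B{\left(L,u \right)} = 2 - 3 = -1$)
$714 R{\left(B{\left(2,6 \right)},r \right)} = 714 \cdot 3 = 2142$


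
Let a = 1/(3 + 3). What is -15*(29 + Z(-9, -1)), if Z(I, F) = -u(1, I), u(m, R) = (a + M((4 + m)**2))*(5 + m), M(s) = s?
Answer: 1830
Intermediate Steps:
a = 1/6 ≈ 0.16667
u(m, R) = (5 + m)*(1/6 + (4 + m)**2) (u(m, R) = (1/6 + (4 + m)**2)*(5 + m) = (5 + m)*(1/6 + (4 + m)**2))
Z(I, F) = -151 (Z(I, F) = -(485/6 + 1**3 + 13*1**2 + (337/6)*1) = -(485/6 + 1 + 13*1 + 337/6) = -(485/6 + 1 + 13 + 337/6) = -1*151 = -151)
-15*(29 + Z(-9, -1)) = -15*(29 - 151) = -15*(-122) = 1830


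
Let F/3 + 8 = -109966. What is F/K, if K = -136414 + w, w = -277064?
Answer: 18329/22971 ≈ 0.79792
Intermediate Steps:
F = -329922 (F = -24 + 3*(-109966) = -24 - 329898 = -329922)
K = -413478 (K = -136414 - 277064 = -413478)
F/K = -329922/(-413478) = -329922*(-1/413478) = 18329/22971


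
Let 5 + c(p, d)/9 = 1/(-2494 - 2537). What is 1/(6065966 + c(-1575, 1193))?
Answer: 559/3390849838 ≈ 1.6486e-7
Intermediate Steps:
c(p, d) = -25156/559 (c(p, d) = -45 + 9/(-2494 - 2537) = -45 + 9/(-5031) = -45 + 9*(-1/5031) = -45 - 1/559 = -25156/559)
1/(6065966 + c(-1575, 1193)) = 1/(6065966 - 25156/559) = 1/(3390849838/559) = 559/3390849838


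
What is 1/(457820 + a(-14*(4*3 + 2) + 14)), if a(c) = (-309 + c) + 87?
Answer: 1/457416 ≈ 2.1862e-6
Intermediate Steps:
a(c) = -222 + c
1/(457820 + a(-14*(4*3 + 2) + 14)) = 1/(457820 + (-222 + (-14*(4*3 + 2) + 14))) = 1/(457820 + (-222 + (-14*(12 + 2) + 14))) = 1/(457820 + (-222 + (-14*14 + 14))) = 1/(457820 + (-222 + (-196 + 14))) = 1/(457820 + (-222 - 182)) = 1/(457820 - 404) = 1/457416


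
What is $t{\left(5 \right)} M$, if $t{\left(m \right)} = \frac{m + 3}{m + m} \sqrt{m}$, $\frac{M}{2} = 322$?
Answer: $\frac{2576 \sqrt{5}}{5} \approx 1152.0$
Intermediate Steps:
$M = 644$ ($M = 2 \cdot 322 = 644$)
$t{\left(m \right)} = \frac{3 + m}{2 \sqrt{m}}$ ($t{\left(m \right)} = \frac{3 + m}{2 m} \sqrt{m} = \frac{3 + m}{2 \sqrt{m}}$)
$t{\left(5 \right)} M = \frac{3 + 5}{2 \sqrt{5}} \cdot 644 = \frac{1}{2} \frac{\sqrt{5}}{5} \cdot 8 \cdot 644 = \frac{4 \sqrt{5}}{5} \cdot 644 = \frac{2576 \sqrt{5}}{5}$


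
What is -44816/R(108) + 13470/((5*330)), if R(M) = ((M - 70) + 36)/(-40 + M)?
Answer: -83789307/2035 ≈ -41174.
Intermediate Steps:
R(M) = (-34 + M)/(-40 + M) (R(M) = ((-70 + M) + 36)/(-40 + M) = (-34 + M)/(-40 + M))
-44816/R(108) + 13470/((5*330)) = -44816*(-40 + 108)/(-34 + 108) + 13470/((5*330)) = -44816/(74/68) + 13470/1650 = -44816/((1/68)*74) + 13470*(1/1650) = -44816/37/34 + 449/55 = -44816*34/37 + 449/55 = -1523744/37 + 449/55 = -83789307/2035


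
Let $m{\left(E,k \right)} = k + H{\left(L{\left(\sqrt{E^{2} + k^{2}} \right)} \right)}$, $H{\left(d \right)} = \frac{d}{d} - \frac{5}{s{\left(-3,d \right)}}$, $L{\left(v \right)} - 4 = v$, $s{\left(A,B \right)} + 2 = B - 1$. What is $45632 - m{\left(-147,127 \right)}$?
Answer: $\frac{1717184443}{37737} + \frac{5 \sqrt{37738}}{37737} \approx 45504.0$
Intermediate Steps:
$s{\left(A,B \right)} = -3 + B$ ($s{\left(A,B \right)} = -2 + \left(B - 1\right) = -2 + \left(-1 + B\right) = -3 + B$)
$L{\left(v \right)} = 4 + v$
$H{\left(d \right)} = 1 - \frac{5}{-3 + d}$ ($H{\left(d \right)} = \frac{d}{d} - \frac{5}{-3 + d} = 1 - \frac{5}{-3 + d}$)
$m{\left(E,k \right)} = k + \frac{-4 + \sqrt{E^{2} + k^{2}}}{1 + \sqrt{E^{2} + k^{2}}}$ ($m{\left(E,k \right)} = k + \frac{-8 + \left(4 + \sqrt{E^{2} + k^{2}}\right)}{-3 + \left(4 + \sqrt{E^{2} + k^{2}}\right)} = k + \frac{-4 + \sqrt{E^{2} + k^{2}}}{1 + \sqrt{E^{2} + k^{2}}}$)
$45632 - m{\left(-147,127 \right)} = 45632 - \frac{-5 + \left(1 + 127\right) \left(1 + \sqrt{\left(-147\right)^{2} + 127^{2}}\right)}{1 + \sqrt{\left(-147\right)^{2} + 127^{2}}} = 45632 - \frac{-5 + 128 \left(1 + \sqrt{21609 + 16129}\right)}{1 + \sqrt{21609 + 16129}} = 45632 - \frac{-5 + 128 \left(1 + \sqrt{37738}\right)}{1 + \sqrt{37738}} = 45632 - \frac{-5 + \left(128 + 128 \sqrt{37738}\right)}{1 + \sqrt{37738}} = 45632 - \frac{123 + 128 \sqrt{37738}}{1 + \sqrt{37738}}$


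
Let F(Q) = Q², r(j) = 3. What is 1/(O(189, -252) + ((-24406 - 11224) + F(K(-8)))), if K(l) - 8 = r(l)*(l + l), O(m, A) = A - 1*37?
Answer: -1/34319 ≈ -2.9138e-5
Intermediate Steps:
O(m, A) = -37 + A (O(m, A) = A - 37 = -37 + A)
K(l) = 8 + 6*l (K(l) = 8 + 3*(l + l) = 8 + 3*(2*l) = 8 + 6*l)
1/(O(189, -252) + ((-24406 - 11224) + F(K(-8)))) = 1/((-37 - 252) + ((-24406 - 11224) + (8 + 6*(-8))²)) = 1/(-289 + (-35630 + (8 - 48)²)) = 1/(-289 + (-35630 + (-40)²)) = 1/(-289 + (-35630 + 1600)) = 1/(-289 - 34030) = 1/(-34319) = -1/34319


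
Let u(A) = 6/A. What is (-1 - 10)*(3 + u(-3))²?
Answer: -11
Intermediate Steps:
(-1 - 10)*(3 + u(-3))² = (-1 - 10)*(3 + 6/(-3))² = -11*(3 + 6*(-⅓))² = -11*(3 - 2)² = -11*1² = -11*1 = -11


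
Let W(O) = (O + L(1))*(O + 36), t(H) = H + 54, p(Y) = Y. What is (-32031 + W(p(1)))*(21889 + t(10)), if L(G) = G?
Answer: -701552021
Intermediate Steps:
t(H) = 54 + H
W(O) = (1 + O)*(36 + O) (W(O) = (O + 1)*(O + 36) = (1 + O)*(36 + O))
(-32031 + W(p(1)))*(21889 + t(10)) = (-32031 + (36 + 1**2 + 37*1))*(21889 + (54 + 10)) = (-32031 + (36 + 1 + 37))*(21889 + 64) = (-32031 + 74)*21953 = -31957*21953 = -701552021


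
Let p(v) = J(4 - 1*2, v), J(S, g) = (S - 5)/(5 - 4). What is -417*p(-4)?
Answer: 1251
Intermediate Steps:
J(S, g) = -5 + S (J(S, g) = (-5 + S)/1 = (-5 + S)*1 = -5 + S)
p(v) = -3 (p(v) = -5 + (4 - 1*2) = -5 + (4 - 2) = -5 + 2 = -3)
-417*p(-4) = -417*(-3) = 1251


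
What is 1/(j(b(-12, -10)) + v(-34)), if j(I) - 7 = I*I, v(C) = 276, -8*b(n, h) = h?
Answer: 16/4553 ≈ 0.0035142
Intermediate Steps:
b(n, h) = -h/8
j(I) = 7 + I² (j(I) = 7 + I*I = 7 + I²)
1/(j(b(-12, -10)) + v(-34)) = 1/((7 + (-⅛*(-10))²) + 276) = 1/((7 + (5/4)²) + 276) = 1/((7 + 25/16) + 276) = 1/(137/16 + 276) = 1/(4553/16) = 16/4553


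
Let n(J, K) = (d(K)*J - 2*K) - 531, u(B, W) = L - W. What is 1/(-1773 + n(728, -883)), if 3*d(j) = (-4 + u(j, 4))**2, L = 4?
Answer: 3/10034 ≈ 0.00029898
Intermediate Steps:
u(B, W) = 4 - W
d(j) = 16/3 (d(j) = (-4 + (4 - 1*4))**2/3 = (-4 + (4 - 4))**2/3 = (-4 + 0)**2/3 = (1/3)*(-4)**2 = (1/3)*16 = 16/3)
n(J, K) = -531 - 2*K + 16*J/3 (n(J, K) = (16*J/3 - 2*K) - 531 = (-2*K + 16*J/3) - 531 = -531 - 2*K + 16*J/3)
1/(-1773 + n(728, -883)) = 1/(-1773 + (-531 - 2*(-883) + (16/3)*728)) = 1/(-1773 + (-531 + 1766 + 11648/3)) = 1/(-1773 + 15353/3) = 1/(10034/3) = 3/10034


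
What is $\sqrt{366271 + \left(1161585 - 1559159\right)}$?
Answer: $i \sqrt{31303} \approx 176.93 i$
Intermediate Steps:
$\sqrt{366271 + \left(1161585 - 1559159\right)} = \sqrt{366271 - 397574} = \sqrt{-31303} = i \sqrt{31303}$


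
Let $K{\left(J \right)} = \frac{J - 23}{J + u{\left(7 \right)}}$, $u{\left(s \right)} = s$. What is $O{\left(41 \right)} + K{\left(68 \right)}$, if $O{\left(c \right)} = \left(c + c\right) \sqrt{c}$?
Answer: $\frac{3}{5} + 82 \sqrt{41} \approx 525.66$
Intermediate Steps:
$O{\left(c \right)} = 2 c^{\frac{3}{2}}$ ($O{\left(c \right)} = 2 c \sqrt{c} = 2 c^{\frac{3}{2}}$)
$K{\left(J \right)} = \frac{-23 + J}{7 + J}$ ($K{\left(J \right)} = \frac{J - 23}{J + 7} = \frac{-23 + J}{7 + J}$)
$O{\left(41 \right)} + K{\left(68 \right)} = 2 \cdot 41^{\frac{3}{2}} + \frac{-23 + 68}{7 + 68} = 2 \cdot 41 \sqrt{41} + \frac{1}{75} \cdot 45 = 82 \sqrt{41} + \frac{1}{75} \cdot 45 = 82 \sqrt{41} + \frac{3}{5} = \frac{3}{5} + 82 \sqrt{41}$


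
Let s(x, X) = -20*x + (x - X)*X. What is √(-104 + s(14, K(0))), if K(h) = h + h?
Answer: 8*I*√6 ≈ 19.596*I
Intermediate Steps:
K(h) = 2*h
s(x, X) = -20*x + X*(x - X)
√(-104 + s(14, K(0))) = √(-104 + (-(2*0)² - 20*14 + (2*0)*14)) = √(-104 + (-1*0² - 280 + 0*14)) = √(-104 + (-1*0 - 280 + 0)) = √(-104 + (0 - 280 + 0)) = √(-104 - 280) = √(-384) = 8*I*√6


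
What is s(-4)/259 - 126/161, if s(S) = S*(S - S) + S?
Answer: -4754/5957 ≈ -0.79805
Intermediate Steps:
s(S) = S (s(S) = S*0 + S = 0 + S = S)
s(-4)/259 - 126/161 = -4/259 - 126/161 = -4*1/259 - 126*1/161 = -4/259 - 18/23 = -4754/5957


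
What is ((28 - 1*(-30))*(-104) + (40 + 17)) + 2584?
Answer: -3391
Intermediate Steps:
((28 - 1*(-30))*(-104) + (40 + 17)) + 2584 = ((28 + 30)*(-104) + 57) + 2584 = (58*(-104) + 57) + 2584 = (-6032 + 57) + 2584 = -5975 + 2584 = -3391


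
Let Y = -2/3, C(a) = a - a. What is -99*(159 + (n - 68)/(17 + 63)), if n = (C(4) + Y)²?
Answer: -78287/5 ≈ -15657.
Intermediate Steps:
C(a) = 0
Y = -⅔ (Y = -2*⅓ = -⅔ ≈ -0.66667)
n = 4/9 (n = (0 - ⅔)² = (-⅔)² = 4/9 ≈ 0.44444)
-99*(159 + (n - 68)/(17 + 63)) = -99*(159 + (4/9 - 68)/(17 + 63)) = -99*(159 - 608/9/80) = -99*(159 - 608/9*1/80) = -99*(159 - 38/45) = -99*7117/45 = -78287/5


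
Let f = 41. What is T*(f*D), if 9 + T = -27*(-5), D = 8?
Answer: 41328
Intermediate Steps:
T = 126 (T = -9 - 27*(-5) = -9 + 135 = 126)
T*(f*D) = 126*(41*8) = 126*328 = 41328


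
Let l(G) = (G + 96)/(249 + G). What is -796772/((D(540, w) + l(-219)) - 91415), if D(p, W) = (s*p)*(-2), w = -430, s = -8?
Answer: 7967720/827791 ≈ 9.6253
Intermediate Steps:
D(p, W) = 16*p (D(p, W) = -8*p*(-2) = 16*p)
l(G) = (96 + G)/(249 + G)
-796772/((D(540, w) + l(-219)) - 91415) = -796772/((16*540 + (96 - 219)/(249 - 219)) - 91415) = -796772/((8640 - 123/30) - 91415) = -796772/((8640 + (1/30)*(-123)) - 91415) = -796772/((8640 - 41/10) - 91415) = -796772/(86359/10 - 91415) = -796772/(-827791/10) = -796772*(-10/827791) = 7967720/827791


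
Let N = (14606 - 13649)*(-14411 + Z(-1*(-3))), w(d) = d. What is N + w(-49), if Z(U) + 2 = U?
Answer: -13790419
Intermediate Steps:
Z(U) = -2 + U
N = -13790370 (N = (14606 - 13649)*(-14411 + (-2 - 1*(-3))) = 957*(-14411 + (-2 + 3)) = 957*(-14411 + 1) = 957*(-14410) = -13790370)
N + w(-49) = -13790370 - 49 = -13790419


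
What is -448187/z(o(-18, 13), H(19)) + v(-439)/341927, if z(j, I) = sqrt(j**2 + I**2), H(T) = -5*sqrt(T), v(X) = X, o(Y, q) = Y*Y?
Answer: -439/341927 - 448187*sqrt(105451)/105451 ≈ -1380.2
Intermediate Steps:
o(Y, q) = Y**2
z(j, I) = sqrt(I**2 + j**2)
-448187/z(o(-18, 13), H(19)) + v(-439)/341927 = -448187/sqrt((-5*sqrt(19))**2 + ((-18)**2)**2) - 439/341927 = -448187/sqrt(475 + 324**2) - 439*1/341927 = -448187/sqrt(475 + 104976) - 439/341927 = -448187*sqrt(105451)/105451 - 439/341927 = -439/341927 - 448187*sqrt(105451)/105451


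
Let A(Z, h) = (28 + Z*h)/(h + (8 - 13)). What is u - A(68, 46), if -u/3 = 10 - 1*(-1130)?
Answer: -143376/41 ≈ -3497.0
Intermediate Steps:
u = -3420 (u = -3*(10 - 1*(-1130)) = -3*(10 + 1130) = -3*1140 = -3420)
A(Z, h) = (28 + Z*h)/(-5 + h) (A(Z, h) = (28 + Z*h)/(h - 5) = (28 + Z*h)/(-5 + h))
u - A(68, 46) = -3420 - (28 + 68*46)/(-5 + 46) = -3420 - (28 + 3128)/41 = -3420 - 3156/41 = -143376/41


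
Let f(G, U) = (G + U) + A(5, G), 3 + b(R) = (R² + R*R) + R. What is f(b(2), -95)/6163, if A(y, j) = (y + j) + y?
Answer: -71/6163 ≈ -0.011520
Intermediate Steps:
A(y, j) = j + 2*y (A(y, j) = (j + y) + y = j + 2*y)
b(R) = -3 + R + 2*R² (b(R) = -3 + ((R² + R*R) + R) = -3 + ((R² + R²) + R) = -3 + (2*R² + R) = -3 + (R + 2*R²) = -3 + R + 2*R²)
f(G, U) = 10 + U + 2*G (f(G, U) = (G + U) + (G + 2*5) = (G + U) + (G + 10) = (G + U) + (10 + G) = 10 + U + 2*G)
f(b(2), -95)/6163 = (10 - 95 + 2*(-3 + 2 + 2*2²))/6163 = (10 - 95 + 2*(-3 + 2 + 2*4))*(1/6163) = (10 - 95 + 2*(-3 + 2 + 8))*(1/6163) = (10 - 95 + 2*7)*(1/6163) = (10 - 95 + 14)*(1/6163) = -71*1/6163 = -71/6163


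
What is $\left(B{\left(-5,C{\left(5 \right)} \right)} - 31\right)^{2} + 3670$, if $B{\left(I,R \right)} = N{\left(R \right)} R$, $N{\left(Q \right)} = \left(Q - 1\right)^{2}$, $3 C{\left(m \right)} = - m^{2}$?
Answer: $\frac{420346399}{729} \approx 5.7661 \cdot 10^{5}$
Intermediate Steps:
$C{\left(m \right)} = - \frac{m^{2}}{3}$ ($C{\left(m \right)} = \frac{\left(-1\right) m^{2}}{3} = - \frac{m^{2}}{3}$)
$N{\left(Q \right)} = \left(-1 + Q\right)^{2}$
$B{\left(I,R \right)} = R \left(-1 + R\right)^{2}$ ($B{\left(I,R \right)} = \left(-1 + R\right)^{2} R = R \left(-1 + R\right)^{2}$)
$\left(B{\left(-5,C{\left(5 \right)} \right)} - 31\right)^{2} + 3670 = \left(- \frac{5^{2}}{3} \left(-1 - \frac{5^{2}}{3}\right)^{2} - 31\right)^{2} + 3670 = \left(\left(- \frac{1}{3}\right) 25 \left(-1 - \frac{25}{3}\right)^{2} - 31\right)^{2} + 3670 = \left(- \frac{25 \left(-1 - \frac{25}{3}\right)^{2}}{3} - 31\right)^{2} + 3670 = \left(- \frac{25 \left(- \frac{28}{3}\right)^{2}}{3} - 31\right)^{2} + 3670 = \left(\left(- \frac{25}{3}\right) \frac{784}{9} - 31\right)^{2} + 3670 = \left(- \frac{19600}{27} - 31\right)^{2} + 3670 = \left(- \frac{20437}{27}\right)^{2} + 3670 = \frac{417670969}{729} + 3670 = \frac{420346399}{729}$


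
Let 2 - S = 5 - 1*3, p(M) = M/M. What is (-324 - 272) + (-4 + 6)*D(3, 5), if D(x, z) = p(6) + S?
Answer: -594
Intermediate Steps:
p(M) = 1
S = 0 (S = 2 - (5 - 1*3) = 2 - (5 - 3) = 2 - 1*2 = 2 - 2 = 0)
D(x, z) = 1 (D(x, z) = 1 + 0 = 1)
(-324 - 272) + (-4 + 6)*D(3, 5) = (-324 - 272) + (-4 + 6)*1 = -596 + 2*1 = -596 + 2 = -594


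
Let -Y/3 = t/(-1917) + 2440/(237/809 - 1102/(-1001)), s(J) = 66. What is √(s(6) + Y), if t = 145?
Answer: I*√11989497040050566095/48084963 ≈ 72.01*I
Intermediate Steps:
Y = -757540346369/144254889 (Y = -3*(145/(-1917) + 2440/(237/809 - 1102/(-1001))) = -3*(145*(-1/1917) + 2440/(237*(1/809) - 1102*(-1/1001))) = -3*(-145/1917 + 2440/(237/809 + 1102/1001)) = -3*(-145/1917 + 2440/(1128755/809809)) = -3*(-145/1917 + 2440*(809809/1128755)) = -3*(-145/1917 + 395186792/225751) = -3*757540346369/432764667 = -757540346369/144254889 ≈ -5251.4)
√(s(6) + Y) = √(66 - 757540346369/144254889) = √(-748019523695/144254889) = I*√11989497040050566095/48084963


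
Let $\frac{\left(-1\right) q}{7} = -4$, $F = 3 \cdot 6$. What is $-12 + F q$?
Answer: $492$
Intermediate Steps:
$F = 18$
$q = 28$ ($q = \left(-7\right) \left(-4\right) = 28$)
$-12 + F q = -12 + 18 \cdot 28 = -12 + 504 = 492$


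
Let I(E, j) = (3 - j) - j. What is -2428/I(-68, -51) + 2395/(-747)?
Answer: -688397/26145 ≈ -26.330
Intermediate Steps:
I(E, j) = 3 - 2*j
-2428/I(-68, -51) + 2395/(-747) = -2428/(3 - 2*(-51)) + 2395/(-747) = -2428/(3 + 102) + 2395*(-1/747) = -2428/105 - 2395/747 = -688397/26145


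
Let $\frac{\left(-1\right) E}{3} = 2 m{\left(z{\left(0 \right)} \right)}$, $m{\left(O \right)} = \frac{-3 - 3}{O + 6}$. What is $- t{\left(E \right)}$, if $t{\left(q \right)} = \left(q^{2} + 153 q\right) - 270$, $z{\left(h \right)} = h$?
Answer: $-684$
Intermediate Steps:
$m{\left(O \right)} = - \frac{6}{6 + O}$
$E = 6$ ($E = - 3 \cdot 2 \left(- \frac{6}{6 + 0}\right) = - 3 \cdot 2 \left(- \frac{6}{6}\right) = - 3 \cdot 2 \left(\left(-6\right) \frac{1}{6}\right) = - 3 \cdot 2 \left(-1\right) = \left(-3\right) \left(-2\right) = 6$)
$t{\left(q \right)} = -270 + q^{2} + 153 q$
$- t{\left(E \right)} = - (-270 + 6^{2} + 153 \cdot 6) = - (-270 + 36 + 918) = \left(-1\right) 684 = -684$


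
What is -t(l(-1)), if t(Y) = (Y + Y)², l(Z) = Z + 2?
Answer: -4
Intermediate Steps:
l(Z) = 2 + Z
t(Y) = 4*Y² (t(Y) = (2*Y)² = 4*Y²)
-t(l(-1)) = -4*(2 - 1)² = -4*1² = -4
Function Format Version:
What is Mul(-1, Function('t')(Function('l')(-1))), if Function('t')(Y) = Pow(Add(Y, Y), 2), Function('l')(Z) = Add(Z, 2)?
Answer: -4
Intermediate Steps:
Function('l')(Z) = Add(2, Z)
Function('t')(Y) = Mul(4, Pow(Y, 2)) (Function('t')(Y) = Pow(Mul(2, Y), 2) = Mul(4, Pow(Y, 2)))
Mul(-1, Function('t')(Function('l')(-1))) = Mul(-1, Mul(4, Pow(Add(2, -1), 2))) = Mul(-1, Mul(4, Pow(1, 2))) = Mul(-1, Mul(4, 1)) = Mul(-1, 4) = -4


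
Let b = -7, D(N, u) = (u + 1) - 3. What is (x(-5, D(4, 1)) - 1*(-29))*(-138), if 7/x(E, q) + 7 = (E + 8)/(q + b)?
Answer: -228390/59 ≈ -3871.0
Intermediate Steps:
D(N, u) = -2 + u (D(N, u) = (1 + u) - 3 = -2 + u)
x(E, q) = 7/(-7 + (8 + E)/(-7 + q)) (x(E, q) = 7/(-7 + (E + 8)/(q - 7)) = 7/(-7 + (8 + E)/(-7 + q)))
(x(-5, D(4, 1)) - 1*(-29))*(-138) = (7*(-7 + (-2 + 1))/(57 - 5 - 7*(-2 + 1)) - 1*(-29))*(-138) = (7*(-7 - 1)/(57 - 5 - 7*(-1)) + 29)*(-138) = (7*(-8)/(57 - 5 + 7) + 29)*(-138) = (7*(-8)/59 + 29)*(-138) = (7*(1/59)*(-8) + 29)*(-138) = (-56/59 + 29)*(-138) = (1655/59)*(-138) = -228390/59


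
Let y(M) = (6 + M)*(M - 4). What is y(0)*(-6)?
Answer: 144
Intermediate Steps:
y(M) = (-4 + M)*(6 + M) (y(M) = (6 + M)*(-4 + M) = (-4 + M)*(6 + M))
y(0)*(-6) = (-24 + 0² + 2*0)*(-6) = (-24 + 0 + 0)*(-6) = -24*(-6) = 144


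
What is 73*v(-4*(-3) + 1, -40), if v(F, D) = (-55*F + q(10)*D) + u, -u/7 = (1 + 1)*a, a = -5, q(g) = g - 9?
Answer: -50005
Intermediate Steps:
q(g) = -9 + g
u = 70 (u = -7*(1 + 1)*(-5) = -14*(-5) = -7*(-10) = 70)
v(F, D) = 70 + D - 55*F (v(F, D) = (-55*F + (-9 + 10)*D) + 70 = (-55*F + 1*D) + 70 = (-55*F + D) + 70 = (D - 55*F) + 70 = 70 + D - 55*F)
73*v(-4*(-3) + 1, -40) = 73*(70 - 40 - 55*(-4*(-3) + 1)) = 73*(70 - 40 - 55*(12 + 1)) = 73*(70 - 40 - 55*13) = 73*(70 - 40 - 715) = 73*(-685) = -50005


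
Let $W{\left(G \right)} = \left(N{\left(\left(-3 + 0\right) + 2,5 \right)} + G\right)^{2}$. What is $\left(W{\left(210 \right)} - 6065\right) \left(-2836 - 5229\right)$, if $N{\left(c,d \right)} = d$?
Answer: $-323890400$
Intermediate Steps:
$W{\left(G \right)} = \left(5 + G\right)^{2}$
$\left(W{\left(210 \right)} - 6065\right) \left(-2836 - 5229\right) = \left(\left(5 + 210\right)^{2} - 6065\right) \left(-2836 - 5229\right) = \left(215^{2} - 6065\right) \left(-8065\right) = \left(46225 - 6065\right) \left(-8065\right) = 40160 \left(-8065\right) = -323890400$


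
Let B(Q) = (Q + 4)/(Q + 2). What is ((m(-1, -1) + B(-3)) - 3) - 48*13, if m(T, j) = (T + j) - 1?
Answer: -631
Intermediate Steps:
m(T, j) = -1 + T + j
B(Q) = (4 + Q)/(2 + Q)
((m(-1, -1) + B(-3)) - 3) - 48*13 = (((-1 - 1 - 1) + (4 - 3)/(2 - 3)) - 3) - 48*13 = ((-3 + 1/(-1)) - 3) - 624 = ((-3 - 1*1) - 3) - 624 = ((-3 - 1) - 3) - 624 = (-4 - 3) - 624 = -7 - 624 = -631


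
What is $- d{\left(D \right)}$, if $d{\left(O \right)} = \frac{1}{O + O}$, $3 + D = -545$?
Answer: $\frac{1}{1096} \approx 0.00091241$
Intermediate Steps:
$D = -548$ ($D = -3 - 545 = -548$)
$d{\left(O \right)} = \frac{1}{2 O}$
$- d{\left(D \right)} = - \frac{1}{2 \left(-548\right)} = - \frac{-1}{2 \cdot 548} = \left(-1\right) \left(- \frac{1}{1096}\right) = \frac{1}{1096}$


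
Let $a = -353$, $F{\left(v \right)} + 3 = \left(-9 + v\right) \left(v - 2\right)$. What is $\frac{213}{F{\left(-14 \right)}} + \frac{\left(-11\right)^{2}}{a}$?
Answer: $\frac{31024}{128845} \approx 0.24079$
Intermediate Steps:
$F{\left(v \right)} = -3 + \left(-9 + v\right) \left(-2 + v\right)$ ($F{\left(v \right)} = -3 + \left(-9 + v\right) \left(v - 2\right) = -3 + \left(-9 + v\right) \left(-2 + v\right)$)
$\frac{213}{F{\left(-14 \right)}} + \frac{\left(-11\right)^{2}}{a} = \frac{213}{15 + \left(-14\right)^{2} - -154} + \frac{\left(-11\right)^{2}}{-353} = \frac{213}{15 + 196 + 154} + 121 \left(- \frac{1}{353}\right) = \frac{213}{365} - \frac{121}{353} = \frac{31024}{128845}$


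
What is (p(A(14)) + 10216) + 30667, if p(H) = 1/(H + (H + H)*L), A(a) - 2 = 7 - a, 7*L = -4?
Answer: 204422/5 ≈ 40884.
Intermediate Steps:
L = -4/7 (L = (⅐)*(-4) = -4/7 ≈ -0.57143)
A(a) = 9 - a (A(a) = 2 + (7 - a) = 9 - a)
p(H) = -7/H (p(H) = 1/(H + (H + H)*(-4/7)) = 1/(H + (2*H)*(-4/7)) = 1/(H - 8*H/7) = 1/(-H/7) = -7/H)
(p(A(14)) + 10216) + 30667 = (-7/(9 - 1*14) + 10216) + 30667 = (-7/(9 - 14) + 10216) + 30667 = (-7/(-5) + 10216) + 30667 = (-7*(-⅕) + 10216) + 30667 = (7/5 + 10216) + 30667 = 51087/5 + 30667 = 204422/5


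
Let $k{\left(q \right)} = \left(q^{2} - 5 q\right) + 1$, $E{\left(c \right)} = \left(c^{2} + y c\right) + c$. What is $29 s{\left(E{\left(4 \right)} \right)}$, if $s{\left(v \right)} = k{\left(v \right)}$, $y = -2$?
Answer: $2465$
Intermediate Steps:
$E{\left(c \right)} = c^{2} - c$ ($E{\left(c \right)} = \left(c^{2} - 2 c\right) + c = c^{2} - c$)
$k{\left(q \right)} = 1 + q^{2} - 5 q$
$s{\left(v \right)} = 1 + v^{2} - 5 v$
$29 s{\left(E{\left(4 \right)} \right)} = 29 \left(1 + \left(4 \left(-1 + 4\right)\right)^{2} - 5 \cdot 4 \left(-1 + 4\right)\right) = 29 \left(1 + \left(4 \cdot 3\right)^{2} - 5 \cdot 4 \cdot 3\right) = 29 \left(1 + 12^{2} - 60\right) = 29 \left(1 + 144 - 60\right) = 29 \cdot 85 = 2465$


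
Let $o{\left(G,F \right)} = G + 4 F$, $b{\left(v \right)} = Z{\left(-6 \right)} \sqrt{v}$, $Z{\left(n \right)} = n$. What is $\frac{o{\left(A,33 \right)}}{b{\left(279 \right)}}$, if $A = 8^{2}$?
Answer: $- \frac{98 \sqrt{31}}{279} \approx -1.9557$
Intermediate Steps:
$A = 64$
$b{\left(v \right)} = - 6 \sqrt{v}$
$\frac{o{\left(A,33 \right)}}{b{\left(279 \right)}} = \frac{64 + 4 \cdot 33}{\left(-6\right) \sqrt{279}} = \frac{64 + 132}{\left(-6\right) 3 \sqrt{31}} = \frac{196}{\left(-18\right) \sqrt{31}} = 196 \left(- \frac{\sqrt{31}}{558}\right) = - \frac{98 \sqrt{31}}{279}$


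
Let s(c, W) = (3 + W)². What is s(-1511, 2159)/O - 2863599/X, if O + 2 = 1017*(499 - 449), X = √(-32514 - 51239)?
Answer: 1168561/12712 + 2863599*I*√83753/83753 ≈ 91.926 + 9894.9*I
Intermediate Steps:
X = I*√83753 (X = √(-83753) = I*√83753 ≈ 289.4*I)
O = 50848 (O = -2 + 1017*(499 - 449) = -2 + 1017*50 = -2 + 50850 = 50848)
s(-1511, 2159)/O - 2863599/X = (3 + 2159)²/50848 - 2863599*(-I*√83753/83753) = 2162²*(1/50848) - (-2863599)*I*√83753/83753 = 4674244*(1/50848) + 2863599*I*√83753/83753 = 1168561/12712 + 2863599*I*√83753/83753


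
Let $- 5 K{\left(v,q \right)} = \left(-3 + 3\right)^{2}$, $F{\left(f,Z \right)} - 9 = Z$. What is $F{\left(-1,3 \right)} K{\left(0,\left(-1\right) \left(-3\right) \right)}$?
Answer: $0$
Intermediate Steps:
$F{\left(f,Z \right)} = 9 + Z$
$K{\left(v,q \right)} = 0$ ($K{\left(v,q \right)} = - \frac{\left(-3 + 3\right)^{2}}{5} = - \frac{0^{2}}{5} = \left(- \frac{1}{5}\right) 0 = 0$)
$F{\left(-1,3 \right)} K{\left(0,\left(-1\right) \left(-3\right) \right)} = \left(9 + 3\right) 0 = 12 \cdot 0 = 0$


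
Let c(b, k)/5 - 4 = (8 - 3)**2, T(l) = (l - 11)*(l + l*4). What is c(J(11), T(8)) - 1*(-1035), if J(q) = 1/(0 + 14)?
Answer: 1180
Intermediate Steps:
J(q) = 1/14
T(l) = 5*l*(-11 + l) (T(l) = (-11 + l)*(l + 4*l) = (-11 + l)*(5*l) = 5*l*(-11 + l))
c(b, k) = 145 (c(b, k) = 20 + 5*(8 - 3)**2 = 20 + 5*5**2 = 20 + 5*25 = 20 + 125 = 145)
c(J(11), T(8)) - 1*(-1035) = 145 - 1*(-1035) = 145 + 1035 = 1180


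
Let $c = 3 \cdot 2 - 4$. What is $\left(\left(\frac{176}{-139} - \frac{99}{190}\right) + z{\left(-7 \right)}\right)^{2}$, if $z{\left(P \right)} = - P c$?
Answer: $\frac{104031406521}{697488100} \approx 149.15$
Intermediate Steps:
$c = 2$ ($c = 6 - 4 = 2$)
$z{\left(P \right)} = - 2 P$ ($z{\left(P \right)} = - P 2 = - 2 P$)
$\left(\left(\frac{176}{-139} - \frac{99}{190}\right) + z{\left(-7 \right)}\right)^{2} = \left(\left(\frac{176}{-139} - \frac{99}{190}\right) - -14\right)^{2} = \left(\left(176 \left(- \frac{1}{139}\right) - \frac{99}{190}\right) + 14\right)^{2} = \left(\left(- \frac{176}{139} - \frac{99}{190}\right) + 14\right)^{2} = \left(- \frac{47201}{26410} + 14\right)^{2} = \left(\frac{322539}{26410}\right)^{2} = \frac{104031406521}{697488100}$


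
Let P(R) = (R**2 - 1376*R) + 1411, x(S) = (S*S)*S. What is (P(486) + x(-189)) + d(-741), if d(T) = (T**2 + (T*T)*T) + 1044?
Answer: -413501294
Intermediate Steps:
x(S) = S**3 (x(S) = S**2*S = S**3)
d(T) = 1044 + T**2 + T**3 (d(T) = (T**2 + T**2*T) + 1044 = (T**2 + T**3) + 1044 = 1044 + T**2 + T**3)
P(R) = 1411 + R**2 - 1376*R
(P(486) + x(-189)) + d(-741) = ((1411 + 486**2 - 1376*486) + (-189)**3) + (1044 + (-741)**2 + (-741)**3) = ((1411 + 236196 - 668736) - 6751269) + (1044 + 549081 - 406869021) = (-431129 - 6751269) - 406318896 = -7182398 - 406318896 = -413501294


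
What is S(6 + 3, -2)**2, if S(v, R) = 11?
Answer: 121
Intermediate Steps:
S(6 + 3, -2)**2 = 11**2 = 121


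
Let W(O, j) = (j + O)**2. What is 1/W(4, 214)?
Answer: 1/47524 ≈ 2.1042e-5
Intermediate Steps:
W(O, j) = (O + j)**2
1/W(4, 214) = 1/((4 + 214)**2) = 1/(218**2) = 1/47524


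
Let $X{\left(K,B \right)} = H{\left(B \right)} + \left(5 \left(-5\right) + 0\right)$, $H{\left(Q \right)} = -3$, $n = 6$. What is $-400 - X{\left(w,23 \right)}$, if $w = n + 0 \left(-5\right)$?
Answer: $-372$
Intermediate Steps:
$w = 6$ ($w = 6 + 0 \left(-5\right) = 6 + 0 = 6$)
$X{\left(K,B \right)} = -28$ ($X{\left(K,B \right)} = -3 + \left(5 \left(-5\right) + 0\right) = -3 + \left(-25 + 0\right) = -3 - 25 = -28$)
$-400 - X{\left(w,23 \right)} = -400 - -28 = -400 + 28 = -372$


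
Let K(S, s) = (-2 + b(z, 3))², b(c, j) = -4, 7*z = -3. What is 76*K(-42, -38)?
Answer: 2736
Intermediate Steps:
z = -3/7 (z = (⅐)*(-3) = -3/7 ≈ -0.42857)
K(S, s) = 36 (K(S, s) = (-2 - 4)² = (-6)² = 36)
76*K(-42, -38) = 76*36 = 2736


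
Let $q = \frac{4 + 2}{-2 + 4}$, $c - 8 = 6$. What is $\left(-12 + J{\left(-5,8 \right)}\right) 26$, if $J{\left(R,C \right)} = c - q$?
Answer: $-26$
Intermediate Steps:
$c = 14$ ($c = 8 + 6 = 14$)
$q = 3$ ($q = \frac{6}{2} = 6 \cdot \frac{1}{2} = 3$)
$J{\left(R,C \right)} = 11$ ($J{\left(R,C \right)} = 14 - 3 = 11$)
$\left(-12 + J{\left(-5,8 \right)}\right) 26 = \left(-12 + 11\right) 26 = \left(-1\right) 26 = -26$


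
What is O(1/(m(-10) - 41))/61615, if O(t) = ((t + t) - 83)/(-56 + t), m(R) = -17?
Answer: 4816/200187135 ≈ 2.4057e-5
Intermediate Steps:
O(t) = (-83 + 2*t)/(-56 + t) (O(t) = (2*t - 83)/(-56 + t) = (-83 + 2*t)/(-56 + t))
O(1/(m(-10) - 41))/61615 = ((-83 + 2/(-17 - 41))/(-56 + 1/(-17 - 41)))/61615 = ((-83 + 2/(-58))/(-56 + 1/(-58)))*(1/61615) = ((-83 + 2*(-1/58))/(-56 - 1/58))*(1/61615) = ((-83 - 1/29)/(-3249/58))*(1/61615) = -58/3249*(-2408/29)*(1/61615) = (4816/3249)*(1/61615) = 4816/200187135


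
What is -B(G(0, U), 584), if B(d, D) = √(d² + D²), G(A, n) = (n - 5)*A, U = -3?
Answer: -584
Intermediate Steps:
G(A, n) = A*(-5 + n) (G(A, n) = (-5 + n)*A = A*(-5 + n))
B(d, D) = √(D² + d²)
-B(G(0, U), 584) = -√(584² + (0*(-5 - 3))²) = -√(341056 + (0*(-8))²) = -√(341056 + 0²) = -√(341056 + 0) = -√341056 = -1*584 = -584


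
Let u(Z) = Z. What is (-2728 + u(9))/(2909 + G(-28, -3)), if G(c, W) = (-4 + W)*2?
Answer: -2719/2895 ≈ -0.93921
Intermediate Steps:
G(c, W) = -8 + 2*W
(-2728 + u(9))/(2909 + G(-28, -3)) = (-2728 + 9)/(2909 + (-8 + 2*(-3))) = -2719/(2909 + (-8 - 6)) = -2719/(2909 - 14) = -2719/2895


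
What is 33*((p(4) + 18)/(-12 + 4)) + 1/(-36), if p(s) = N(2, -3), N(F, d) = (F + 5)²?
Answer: -19901/72 ≈ -276.40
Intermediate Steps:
N(F, d) = (5 + F)²
p(s) = 49 (p(s) = (5 + 2)² = 7² = 49)
33*((p(4) + 18)/(-12 + 4)) + 1/(-36) = 33*((49 + 18)/(-12 + 4)) + 1/(-36) = 33*(67/(-8)) - 1/36 = 33*(67*(-⅛)) - 1/36 = 33*(-67/8) - 1/36 = -2211/8 - 1/36 = -19901/72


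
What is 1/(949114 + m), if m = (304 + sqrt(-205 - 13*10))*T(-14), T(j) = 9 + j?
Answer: 947594/897934397211 + 5*I*sqrt(335)/897934397211 ≈ 1.0553e-6 + 1.0192e-10*I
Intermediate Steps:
m = -1520 - 5*I*sqrt(335) (m = (304 + sqrt(-205 - 13*10))*(9 - 14) = (304 + sqrt(-205 - 130))*(-5) = (304 + sqrt(-335))*(-5) = (304 + I*sqrt(335))*(-5) = -1520 - 5*I*sqrt(335) ≈ -1520.0 - 91.515*I)
1/(949114 + m) = 1/(949114 + (-1520 - 5*I*sqrt(335))) = 1/(947594 - 5*I*sqrt(335))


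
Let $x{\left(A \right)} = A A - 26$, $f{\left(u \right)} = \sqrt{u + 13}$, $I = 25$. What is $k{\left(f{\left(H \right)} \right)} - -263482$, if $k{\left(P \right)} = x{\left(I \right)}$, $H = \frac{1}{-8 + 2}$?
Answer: $264081$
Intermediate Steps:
$H = - \frac{1}{6}$ ($H = \frac{1}{-6} = - \frac{1}{6} \approx -0.16667$)
$f{\left(u \right)} = \sqrt{13 + u}$
$x{\left(A \right)} = -26 + A^{2}$ ($x{\left(A \right)} = A^{2} - 26 = -26 + A^{2}$)
$k{\left(P \right)} = 599$ ($k{\left(P \right)} = -26 + 25^{2} = -26 + 625 = 599$)
$k{\left(f{\left(H \right)} \right)} - -263482 = 599 - -263482 = 599 + 263482 = 264081$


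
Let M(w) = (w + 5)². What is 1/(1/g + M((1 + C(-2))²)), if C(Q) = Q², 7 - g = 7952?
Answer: 7945/7150499 ≈ 0.0011111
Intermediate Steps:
g = -7945 (g = 7 - 1*7952 = 7 - 7952 = -7945)
M(w) = (5 + w)²
1/(1/g + M((1 + C(-2))²)) = 1/(1/(-7945) + (5 + (1 + (-2)²)²)²) = 1/(-1/7945 + (5 + (1 + 4)²)²) = 1/(-1/7945 + (5 + 5²)²) = 1/(-1/7945 + (5 + 25)²) = 1/(-1/7945 + 30²) = 1/(-1/7945 + 900) = 1/(7150499/7945) = 7945/7150499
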